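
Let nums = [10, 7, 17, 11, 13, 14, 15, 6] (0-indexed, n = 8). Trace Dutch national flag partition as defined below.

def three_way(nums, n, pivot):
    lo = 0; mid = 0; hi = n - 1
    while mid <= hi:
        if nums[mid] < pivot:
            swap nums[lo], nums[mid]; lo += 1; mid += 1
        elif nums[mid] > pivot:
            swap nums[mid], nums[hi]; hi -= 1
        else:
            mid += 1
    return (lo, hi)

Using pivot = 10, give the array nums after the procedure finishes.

lo=0 mid=0 hi=7
10=10: mid=1
7<10: swap(0,1), lo=1 mid=2 ⇒ [7, 10, 17, 11, 13, 14, 15, 6]
17>10: swap(2,7), hi=6 ⇒ [7, 10, 6, 11, 13, 14, 15, 17]
6<10: swap(1,2), lo=2 mid=3 ⇒ [7, 6, 10, 11, 13, 14, 15, 17]
11>10: swap(3,6), hi=5 ⇒ [7, 6, 10, 15, 13, 14, 11, 17]
15>10: swap(3,5), hi=4 ⇒ [7, 6, 10, 14, 13, 15, 11, 17]
14>10: swap(3,4), hi=3 ⇒ [7, 6, 10, 13, 14, 15, 11, 17]
13>10: swap(3,3), hi=2 ⇒ [7, 6, 10, 13, 14, 15, 11, 17]
done. lo=2 hi=2; nums=[7, 6, 10, 13, 14, 15, 11, 17]

[7, 6, 10, 13, 14, 15, 11, 17]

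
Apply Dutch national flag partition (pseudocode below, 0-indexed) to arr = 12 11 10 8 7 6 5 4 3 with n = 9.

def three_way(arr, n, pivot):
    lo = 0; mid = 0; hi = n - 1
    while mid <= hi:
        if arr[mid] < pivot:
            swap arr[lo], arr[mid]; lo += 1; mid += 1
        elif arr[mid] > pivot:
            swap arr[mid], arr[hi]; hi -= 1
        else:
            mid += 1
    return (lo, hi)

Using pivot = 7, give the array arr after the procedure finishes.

3 4 5 6 7 8 10 11 12

lo=0 mid=0 hi=8
12>7: swap(0,8), hi=7 ⇒ 3 11 10 8 7 6 5 4 12
3<7: swap(0,0), lo=1 mid=1 ⇒ 3 11 10 8 7 6 5 4 12
11>7: swap(1,7), hi=6 ⇒ 3 4 10 8 7 6 5 11 12
4<7: swap(1,1), lo=2 mid=2 ⇒ 3 4 10 8 7 6 5 11 12
10>7: swap(2,6), hi=5 ⇒ 3 4 5 8 7 6 10 11 12
5<7: swap(2,2), lo=3 mid=3 ⇒ 3 4 5 8 7 6 10 11 12
8>7: swap(3,5), hi=4 ⇒ 3 4 5 6 7 8 10 11 12
6<7: swap(3,3), lo=4 mid=4 ⇒ 3 4 5 6 7 8 10 11 12
7=7: mid=5
done. lo=4 hi=4; arr=3 4 5 6 7 8 10 11 12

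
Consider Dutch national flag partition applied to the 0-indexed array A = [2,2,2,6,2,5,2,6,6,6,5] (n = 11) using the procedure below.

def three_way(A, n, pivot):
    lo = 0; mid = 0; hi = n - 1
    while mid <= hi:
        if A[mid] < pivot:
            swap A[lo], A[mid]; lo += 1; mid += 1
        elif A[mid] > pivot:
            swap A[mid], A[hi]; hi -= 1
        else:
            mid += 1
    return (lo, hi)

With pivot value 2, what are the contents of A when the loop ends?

[2,2,2,2,2,5,6,6,6,5,6]

lo=0 mid=0 hi=10
2=2: mid=1
2=2: mid=2
2=2: mid=3
6>2: swap(3,10), hi=9 ⇒ [2,2,2,5,2,5,2,6,6,6,6]
5>2: swap(3,9), hi=8 ⇒ [2,2,2,6,2,5,2,6,6,5,6]
6>2: swap(3,8), hi=7 ⇒ [2,2,2,6,2,5,2,6,6,5,6]
6>2: swap(3,7), hi=6 ⇒ [2,2,2,6,2,5,2,6,6,5,6]
6>2: swap(3,6), hi=5 ⇒ [2,2,2,2,2,5,6,6,6,5,6]
2=2: mid=4
2=2: mid=5
5>2: swap(5,5), hi=4 ⇒ [2,2,2,2,2,5,6,6,6,5,6]
done. lo=0 hi=4; A=[2,2,2,2,2,5,6,6,6,5,6]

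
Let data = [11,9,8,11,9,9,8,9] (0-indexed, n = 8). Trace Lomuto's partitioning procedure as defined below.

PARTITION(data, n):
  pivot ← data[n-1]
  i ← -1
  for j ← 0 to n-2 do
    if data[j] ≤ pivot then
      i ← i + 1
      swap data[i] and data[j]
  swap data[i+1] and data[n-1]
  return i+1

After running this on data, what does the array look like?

pivot = data[7] = 9; i = -1
j=0: data[0]=11 > 9 → no swap
j=1: data[1]=9 ≤ 9 → i=0, swap data[0],data[1] → [9,11,8,11,9,9,8,9]
j=2: data[2]=8 ≤ 9 → i=1, swap data[1],data[2] → [9,8,11,11,9,9,8,9]
j=3: data[3]=11 > 9 → no swap
j=4: data[4]=9 ≤ 9 → i=2, swap data[2],data[4] → [9,8,9,11,11,9,8,9]
j=5: data[5]=9 ≤ 9 → i=3, swap data[3],data[5] → [9,8,9,9,11,11,8,9]
j=6: data[6]=8 ≤ 9 → i=4, swap data[4],data[6] → [9,8,9,9,8,11,11,9]
final swap data[5],data[7] → [9,8,9,9,8,9,11,11]; return 5

[9,8,9,9,8,9,11,11]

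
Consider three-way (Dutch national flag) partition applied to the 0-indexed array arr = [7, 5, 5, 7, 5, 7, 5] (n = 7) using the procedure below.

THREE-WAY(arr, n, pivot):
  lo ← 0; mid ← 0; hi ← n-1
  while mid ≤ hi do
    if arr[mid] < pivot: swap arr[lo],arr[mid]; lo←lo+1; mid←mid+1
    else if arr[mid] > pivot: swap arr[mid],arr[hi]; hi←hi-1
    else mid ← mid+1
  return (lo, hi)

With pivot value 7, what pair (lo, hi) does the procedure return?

pivot = 7; lo=0, mid=0, hi=6
arr[mid]=7=7: mid=1
arr[mid]=5<7: swap arr[0],arr[1]; lo=1,mid=2 → [5, 7, 5, 7, 5, 7, 5]
arr[mid]=5<7: swap arr[1],arr[2]; lo=2,mid=3 → [5, 5, 7, 7, 5, 7, 5]
arr[mid]=7=7: mid=4
arr[mid]=5<7: swap arr[2],arr[4]; lo=3,mid=5 → [5, 5, 5, 7, 7, 7, 5]
arr[mid]=7=7: mid=6
arr[mid]=5<7: swap arr[3],arr[6]; lo=4,mid=7 → [5, 5, 5, 5, 7, 7, 7]
end: lo=4, hi=6; arr = [5, 5, 5, 5, 7, 7, 7]

(4, 6)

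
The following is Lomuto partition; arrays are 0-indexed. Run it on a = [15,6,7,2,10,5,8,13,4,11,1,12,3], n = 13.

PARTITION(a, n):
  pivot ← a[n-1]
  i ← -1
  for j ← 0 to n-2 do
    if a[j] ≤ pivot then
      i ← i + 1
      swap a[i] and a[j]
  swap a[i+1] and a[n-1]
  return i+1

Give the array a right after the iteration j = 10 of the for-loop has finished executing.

pivot = a[12] = 3; i = -1
j=0: a[0]=15 > 3 → no swap
j=1: a[1]=6 > 3 → no swap
j=2: a[2]=7 > 3 → no swap
j=3: a[3]=2 ≤ 3 → i=0, swap a[0],a[3] → [2,6,7,15,10,5,8,13,4,11,1,12,3]
j=4: a[4]=10 > 3 → no swap
j=5: a[5]=5 > 3 → no swap
j=6: a[6]=8 > 3 → no swap
j=7: a[7]=13 > 3 → no swap
j=8: a[8]=4 > 3 → no swap
j=9: a[9]=11 > 3 → no swap
j=10: a[10]=1 ≤ 3 → i=1, swap a[1],a[10] → [2,1,7,15,10,5,8,13,4,11,6,12,3]
(after j=10) a = [2,1,7,15,10,5,8,13,4,11,6,12,3]

[2,1,7,15,10,5,8,13,4,11,6,12,3]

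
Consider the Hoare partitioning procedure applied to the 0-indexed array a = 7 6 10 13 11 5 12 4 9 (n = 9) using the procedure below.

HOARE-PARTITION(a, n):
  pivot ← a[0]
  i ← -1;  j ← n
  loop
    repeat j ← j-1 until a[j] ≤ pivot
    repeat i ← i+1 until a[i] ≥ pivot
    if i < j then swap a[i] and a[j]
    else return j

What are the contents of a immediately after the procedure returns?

4 6 5 13 11 10 12 7 9

pivot=7
j stops at 7 (4), i stops at 0 (7); swap ⇒ 4 6 10 13 11 5 12 7 9
j stops at 5 (5), i stops at 2 (10); swap ⇒ 4 6 5 13 11 10 12 7 9
j stops at 2, i stops at 3; i≥j ⇒ return 2. a=4 6 5 13 11 10 12 7 9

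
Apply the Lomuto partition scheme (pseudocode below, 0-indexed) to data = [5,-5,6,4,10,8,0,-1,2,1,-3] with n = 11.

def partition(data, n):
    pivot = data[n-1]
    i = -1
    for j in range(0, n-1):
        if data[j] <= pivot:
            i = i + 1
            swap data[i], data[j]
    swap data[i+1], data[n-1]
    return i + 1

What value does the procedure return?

pivot=-3, i=-1
j=0: 5>-3, skip
j=1: -5≤-3, i=0, swap(0,1) ⇒ [-5,5,6,4,10,8,0,-1,2,1,-3]
j=2: 6>-3, skip
j=3: 4>-3, skip
j=4: 10>-3, skip
j=5: 8>-3, skip
j=6: 0>-3, skip
j=7: -1>-3, skip
j=8: 2>-3, skip
j=9: 1>-3, skip
swap(1,10) ⇒ [-5,-3,6,4,10,8,0,-1,2,1,5]; return 1

1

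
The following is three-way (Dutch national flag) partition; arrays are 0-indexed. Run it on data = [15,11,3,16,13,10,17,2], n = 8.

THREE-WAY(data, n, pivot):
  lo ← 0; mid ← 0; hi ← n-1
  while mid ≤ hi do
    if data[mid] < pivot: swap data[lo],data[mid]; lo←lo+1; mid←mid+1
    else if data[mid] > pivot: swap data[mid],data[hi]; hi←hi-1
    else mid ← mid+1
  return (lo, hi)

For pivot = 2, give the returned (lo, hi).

(0, 0)

pivot = 2; lo=0, mid=0, hi=7
data[mid]=15>2: swap data[0],data[7]; hi=6 → [2,11,3,16,13,10,17,15]
data[mid]=2=2: mid=1
data[mid]=11>2: swap data[1],data[6]; hi=5 → [2,17,3,16,13,10,11,15]
data[mid]=17>2: swap data[1],data[5]; hi=4 → [2,10,3,16,13,17,11,15]
data[mid]=10>2: swap data[1],data[4]; hi=3 → [2,13,3,16,10,17,11,15]
data[mid]=13>2: swap data[1],data[3]; hi=2 → [2,16,3,13,10,17,11,15]
data[mid]=16>2: swap data[1],data[2]; hi=1 → [2,3,16,13,10,17,11,15]
data[mid]=3>2: swap data[1],data[1]; hi=0 → [2,3,16,13,10,17,11,15]
end: lo=0, hi=0; data = [2,3,16,13,10,17,11,15]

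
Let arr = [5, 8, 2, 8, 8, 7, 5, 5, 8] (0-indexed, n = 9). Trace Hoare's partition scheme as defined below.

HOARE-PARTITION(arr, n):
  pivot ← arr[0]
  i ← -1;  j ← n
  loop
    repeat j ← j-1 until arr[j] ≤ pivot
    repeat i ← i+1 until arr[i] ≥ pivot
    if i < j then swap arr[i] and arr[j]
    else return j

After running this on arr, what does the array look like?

pivot=5
j stops at 7 (5), i stops at 0 (5); swap ⇒ [5, 8, 2, 8, 8, 7, 5, 5, 8]
j stops at 6 (5), i stops at 1 (8); swap ⇒ [5, 5, 2, 8, 8, 7, 8, 5, 8]
j stops at 2, i stops at 3; i≥j ⇒ return 2. arr=[5, 5, 2, 8, 8, 7, 8, 5, 8]

[5, 5, 2, 8, 8, 7, 8, 5, 8]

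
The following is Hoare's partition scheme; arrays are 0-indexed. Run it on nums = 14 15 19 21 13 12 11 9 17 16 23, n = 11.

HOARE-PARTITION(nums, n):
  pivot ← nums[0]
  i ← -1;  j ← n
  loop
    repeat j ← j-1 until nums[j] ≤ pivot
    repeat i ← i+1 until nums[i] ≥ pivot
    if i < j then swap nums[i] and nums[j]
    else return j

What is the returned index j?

pivot=14
j stops at 7 (9), i stops at 0 (14); swap ⇒ 9 15 19 21 13 12 11 14 17 16 23
j stops at 6 (11), i stops at 1 (15); swap ⇒ 9 11 19 21 13 12 15 14 17 16 23
j stops at 5 (12), i stops at 2 (19); swap ⇒ 9 11 12 21 13 19 15 14 17 16 23
j stops at 4 (13), i stops at 3 (21); swap ⇒ 9 11 12 13 21 19 15 14 17 16 23
j stops at 3, i stops at 4; i≥j ⇒ return 3. nums=9 11 12 13 21 19 15 14 17 16 23

3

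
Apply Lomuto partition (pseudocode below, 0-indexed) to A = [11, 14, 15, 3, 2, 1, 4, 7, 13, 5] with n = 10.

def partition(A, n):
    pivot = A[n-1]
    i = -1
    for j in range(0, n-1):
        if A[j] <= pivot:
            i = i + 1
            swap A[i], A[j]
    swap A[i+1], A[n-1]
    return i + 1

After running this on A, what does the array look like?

pivot=5, i=-1
j=0: 11>5, skip
j=1: 14>5, skip
j=2: 15>5, skip
j=3: 3≤5, i=0, swap(0,3) ⇒ [3, 14, 15, 11, 2, 1, 4, 7, 13, 5]
j=4: 2≤5, i=1, swap(1,4) ⇒ [3, 2, 15, 11, 14, 1, 4, 7, 13, 5]
j=5: 1≤5, i=2, swap(2,5) ⇒ [3, 2, 1, 11, 14, 15, 4, 7, 13, 5]
j=6: 4≤5, i=3, swap(3,6) ⇒ [3, 2, 1, 4, 14, 15, 11, 7, 13, 5]
j=7: 7>5, skip
j=8: 13>5, skip
swap(4,9) ⇒ [3, 2, 1, 4, 5, 15, 11, 7, 13, 14]; return 4

[3, 2, 1, 4, 5, 15, 11, 7, 13, 14]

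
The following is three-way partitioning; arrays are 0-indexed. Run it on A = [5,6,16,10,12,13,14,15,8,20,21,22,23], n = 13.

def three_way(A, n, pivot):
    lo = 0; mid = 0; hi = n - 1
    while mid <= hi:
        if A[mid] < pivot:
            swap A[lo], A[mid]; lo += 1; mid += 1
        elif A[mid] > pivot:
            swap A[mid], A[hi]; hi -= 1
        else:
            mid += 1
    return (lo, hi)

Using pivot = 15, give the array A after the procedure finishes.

[5,6,8,10,12,13,14,15,20,21,22,23,16]

pivot = 15; lo=0, mid=0, hi=12
A[mid]=5<15: swap A[0],A[0]; lo=1,mid=1 → [5,6,16,10,12,13,14,15,8,20,21,22,23]
A[mid]=6<15: swap A[1],A[1]; lo=2,mid=2 → [5,6,16,10,12,13,14,15,8,20,21,22,23]
A[mid]=16>15: swap A[2],A[12]; hi=11 → [5,6,23,10,12,13,14,15,8,20,21,22,16]
A[mid]=23>15: swap A[2],A[11]; hi=10 → [5,6,22,10,12,13,14,15,8,20,21,23,16]
A[mid]=22>15: swap A[2],A[10]; hi=9 → [5,6,21,10,12,13,14,15,8,20,22,23,16]
A[mid]=21>15: swap A[2],A[9]; hi=8 → [5,6,20,10,12,13,14,15,8,21,22,23,16]
A[mid]=20>15: swap A[2],A[8]; hi=7 → [5,6,8,10,12,13,14,15,20,21,22,23,16]
A[mid]=8<15: swap A[2],A[2]; lo=3,mid=3 → [5,6,8,10,12,13,14,15,20,21,22,23,16]
A[mid]=10<15: swap A[3],A[3]; lo=4,mid=4 → [5,6,8,10,12,13,14,15,20,21,22,23,16]
A[mid]=12<15: swap A[4],A[4]; lo=5,mid=5 → [5,6,8,10,12,13,14,15,20,21,22,23,16]
A[mid]=13<15: swap A[5],A[5]; lo=6,mid=6 → [5,6,8,10,12,13,14,15,20,21,22,23,16]
A[mid]=14<15: swap A[6],A[6]; lo=7,mid=7 → [5,6,8,10,12,13,14,15,20,21,22,23,16]
A[mid]=15=15: mid=8
end: lo=7, hi=7; A = [5,6,8,10,12,13,14,15,20,21,22,23,16]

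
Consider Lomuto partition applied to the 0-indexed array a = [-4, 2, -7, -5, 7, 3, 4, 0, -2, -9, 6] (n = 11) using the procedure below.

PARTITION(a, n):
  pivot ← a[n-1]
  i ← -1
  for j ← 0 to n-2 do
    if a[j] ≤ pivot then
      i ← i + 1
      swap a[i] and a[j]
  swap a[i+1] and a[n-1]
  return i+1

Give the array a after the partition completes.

[-4, 2, -7, -5, 3, 4, 0, -2, -9, 6, 7]

pivot = a[10] = 6; i = -1
j=0: a[0]=-4 ≤ 6 → i=0, swap a[0],a[0] (no change) → [-4, 2, -7, -5, 7, 3, 4, 0, -2, -9, 6]
j=1: a[1]=2 ≤ 6 → i=1, swap a[1],a[1] (no change) → [-4, 2, -7, -5, 7, 3, 4, 0, -2, -9, 6]
j=2: a[2]=-7 ≤ 6 → i=2, swap a[2],a[2] (no change) → [-4, 2, -7, -5, 7, 3, 4, 0, -2, -9, 6]
j=3: a[3]=-5 ≤ 6 → i=3, swap a[3],a[3] (no change) → [-4, 2, -7, -5, 7, 3, 4, 0, -2, -9, 6]
j=4: a[4]=7 > 6 → no swap
j=5: a[5]=3 ≤ 6 → i=4, swap a[4],a[5] → [-4, 2, -7, -5, 3, 7, 4, 0, -2, -9, 6]
j=6: a[6]=4 ≤ 6 → i=5, swap a[5],a[6] → [-4, 2, -7, -5, 3, 4, 7, 0, -2, -9, 6]
j=7: a[7]=0 ≤ 6 → i=6, swap a[6],a[7] → [-4, 2, -7, -5, 3, 4, 0, 7, -2, -9, 6]
j=8: a[8]=-2 ≤ 6 → i=7, swap a[7],a[8] → [-4, 2, -7, -5, 3, 4, 0, -2, 7, -9, 6]
j=9: a[9]=-9 ≤ 6 → i=8, swap a[8],a[9] → [-4, 2, -7, -5, 3, 4, 0, -2, -9, 7, 6]
final swap a[9],a[10] → [-4, 2, -7, -5, 3, 4, 0, -2, -9, 6, 7]; return 9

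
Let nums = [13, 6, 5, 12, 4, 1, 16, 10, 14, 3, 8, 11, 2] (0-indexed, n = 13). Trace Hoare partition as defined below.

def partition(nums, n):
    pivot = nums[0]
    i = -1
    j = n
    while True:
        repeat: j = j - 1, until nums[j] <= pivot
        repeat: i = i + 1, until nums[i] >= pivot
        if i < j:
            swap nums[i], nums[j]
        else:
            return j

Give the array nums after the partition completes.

[2, 6, 5, 12, 4, 1, 11, 10, 8, 3, 14, 16, 13]

pivot=13
j stops at 12 (2), i stops at 0 (13); swap ⇒ [2, 6, 5, 12, 4, 1, 16, 10, 14, 3, 8, 11, 13]
j stops at 11 (11), i stops at 6 (16); swap ⇒ [2, 6, 5, 12, 4, 1, 11, 10, 14, 3, 8, 16, 13]
j stops at 10 (8), i stops at 8 (14); swap ⇒ [2, 6, 5, 12, 4, 1, 11, 10, 8, 3, 14, 16, 13]
j stops at 9, i stops at 10; i≥j ⇒ return 9. nums=[2, 6, 5, 12, 4, 1, 11, 10, 8, 3, 14, 16, 13]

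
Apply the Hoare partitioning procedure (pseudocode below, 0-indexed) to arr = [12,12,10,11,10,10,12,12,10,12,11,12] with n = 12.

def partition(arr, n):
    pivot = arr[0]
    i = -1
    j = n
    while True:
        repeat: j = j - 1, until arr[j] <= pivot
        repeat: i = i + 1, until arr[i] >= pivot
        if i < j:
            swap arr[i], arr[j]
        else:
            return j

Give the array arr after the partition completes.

pivot = arr[0] = 12; i = -1, j = 12
j→11 (arr[11]=12≤12), i→0 (arr[0]=12≥12); i<j, swap → [12,12,10,11,10,10,12,12,10,12,11,12]
j→10 (arr[10]=11≤12), i→1 (arr[1]=12≥12); i<j, swap → [12,11,10,11,10,10,12,12,10,12,12,12]
j→9 (arr[9]=12≤12), i→6 (arr[6]=12≥12); i<j, swap → [12,11,10,11,10,10,12,12,10,12,12,12]
j→8 (arr[8]=10≤12), i→7 (arr[7]=12≥12); i<j, swap → [12,11,10,11,10,10,12,10,12,12,12,12]
j→7, i→8; i≥j, return j=7. arr = [12,11,10,11,10,10,12,10,12,12,12,12]

[12,11,10,11,10,10,12,10,12,12,12,12]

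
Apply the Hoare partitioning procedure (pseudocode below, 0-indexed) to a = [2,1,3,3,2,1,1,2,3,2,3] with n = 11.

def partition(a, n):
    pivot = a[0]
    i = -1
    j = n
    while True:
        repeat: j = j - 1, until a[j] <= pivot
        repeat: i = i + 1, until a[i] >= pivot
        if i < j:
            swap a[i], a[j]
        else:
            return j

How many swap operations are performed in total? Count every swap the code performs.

4

pivot = a[0] = 2; i = -1, j = 11
j→9 (a[9]=2≤2), i→0 (a[0]=2≥2); i<j, swap → [2,1,3,3,2,1,1,2,3,2,3]
j→7 (a[7]=2≤2), i→2 (a[2]=3≥2); i<j, swap → [2,1,2,3,2,1,1,3,3,2,3]
j→6 (a[6]=1≤2), i→3 (a[3]=3≥2); i<j, swap → [2,1,2,1,2,1,3,3,3,2,3]
j→5 (a[5]=1≤2), i→4 (a[4]=2≥2); i<j, swap → [2,1,2,1,1,2,3,3,3,2,3]
j→4, i→5; i≥j, return j=4. a = [2,1,2,1,1,2,3,3,3,2,3]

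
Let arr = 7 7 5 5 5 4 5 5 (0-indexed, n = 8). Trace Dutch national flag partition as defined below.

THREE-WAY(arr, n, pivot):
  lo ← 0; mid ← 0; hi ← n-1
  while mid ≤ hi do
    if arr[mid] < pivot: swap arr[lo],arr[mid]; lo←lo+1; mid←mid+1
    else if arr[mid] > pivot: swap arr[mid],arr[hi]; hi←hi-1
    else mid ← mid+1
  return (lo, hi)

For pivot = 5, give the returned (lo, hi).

pivot = 5; lo=0, mid=0, hi=7
arr[mid]=7>5: swap arr[0],arr[7]; hi=6 → 5 7 5 5 5 4 5 7
arr[mid]=5=5: mid=1
arr[mid]=7>5: swap arr[1],arr[6]; hi=5 → 5 5 5 5 5 4 7 7
arr[mid]=5=5: mid=2
arr[mid]=5=5: mid=3
arr[mid]=5=5: mid=4
arr[mid]=5=5: mid=5
arr[mid]=4<5: swap arr[0],arr[5]; lo=1,mid=6 → 4 5 5 5 5 5 7 7
end: lo=1, hi=5; arr = 4 5 5 5 5 5 7 7

(1, 5)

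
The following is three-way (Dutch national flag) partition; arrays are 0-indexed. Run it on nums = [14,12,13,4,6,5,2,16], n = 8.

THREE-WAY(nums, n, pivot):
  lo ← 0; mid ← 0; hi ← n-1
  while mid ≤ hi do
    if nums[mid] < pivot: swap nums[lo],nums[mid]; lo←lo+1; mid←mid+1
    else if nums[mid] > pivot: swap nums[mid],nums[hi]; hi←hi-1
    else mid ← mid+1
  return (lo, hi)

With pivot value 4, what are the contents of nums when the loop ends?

[2,4,13,6,5,12,16,14]

lo=0 mid=0 hi=7
14>4: swap(0,7), hi=6 ⇒ [16,12,13,4,6,5,2,14]
16>4: swap(0,6), hi=5 ⇒ [2,12,13,4,6,5,16,14]
2<4: swap(0,0), lo=1 mid=1 ⇒ [2,12,13,4,6,5,16,14]
12>4: swap(1,5), hi=4 ⇒ [2,5,13,4,6,12,16,14]
5>4: swap(1,4), hi=3 ⇒ [2,6,13,4,5,12,16,14]
6>4: swap(1,3), hi=2 ⇒ [2,4,13,6,5,12,16,14]
4=4: mid=2
13>4: swap(2,2), hi=1 ⇒ [2,4,13,6,5,12,16,14]
done. lo=1 hi=1; nums=[2,4,13,6,5,12,16,14]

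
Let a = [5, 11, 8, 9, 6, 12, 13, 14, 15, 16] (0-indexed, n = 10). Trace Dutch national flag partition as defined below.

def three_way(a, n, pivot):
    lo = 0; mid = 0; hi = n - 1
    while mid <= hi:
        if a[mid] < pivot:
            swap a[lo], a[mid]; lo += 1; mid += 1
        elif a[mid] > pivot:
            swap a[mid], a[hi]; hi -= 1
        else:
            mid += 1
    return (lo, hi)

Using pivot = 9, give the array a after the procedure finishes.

lo=0 mid=0 hi=9
5<9: swap(0,0), lo=1 mid=1 ⇒ [5, 11, 8, 9, 6, 12, 13, 14, 15, 16]
11>9: swap(1,9), hi=8 ⇒ [5, 16, 8, 9, 6, 12, 13, 14, 15, 11]
16>9: swap(1,8), hi=7 ⇒ [5, 15, 8, 9, 6, 12, 13, 14, 16, 11]
15>9: swap(1,7), hi=6 ⇒ [5, 14, 8, 9, 6, 12, 13, 15, 16, 11]
14>9: swap(1,6), hi=5 ⇒ [5, 13, 8, 9, 6, 12, 14, 15, 16, 11]
13>9: swap(1,5), hi=4 ⇒ [5, 12, 8, 9, 6, 13, 14, 15, 16, 11]
12>9: swap(1,4), hi=3 ⇒ [5, 6, 8, 9, 12, 13, 14, 15, 16, 11]
6<9: swap(1,1), lo=2 mid=2 ⇒ [5, 6, 8, 9, 12, 13, 14, 15, 16, 11]
8<9: swap(2,2), lo=3 mid=3 ⇒ [5, 6, 8, 9, 12, 13, 14, 15, 16, 11]
9=9: mid=4
done. lo=3 hi=3; a=[5, 6, 8, 9, 12, 13, 14, 15, 16, 11]

[5, 6, 8, 9, 12, 13, 14, 15, 16, 11]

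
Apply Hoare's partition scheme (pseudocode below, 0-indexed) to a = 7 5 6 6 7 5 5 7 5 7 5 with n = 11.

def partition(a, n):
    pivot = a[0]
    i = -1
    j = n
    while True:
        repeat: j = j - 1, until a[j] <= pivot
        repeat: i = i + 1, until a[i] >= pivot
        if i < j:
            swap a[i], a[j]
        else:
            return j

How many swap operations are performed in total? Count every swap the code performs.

3

pivot=7
j stops at 10 (5), i stops at 0 (7); swap ⇒ 5 5 6 6 7 5 5 7 5 7 7
j stops at 9 (7), i stops at 4 (7); swap ⇒ 5 5 6 6 7 5 5 7 5 7 7
j stops at 8 (5), i stops at 7 (7); swap ⇒ 5 5 6 6 7 5 5 5 7 7 7
j stops at 7, i stops at 8; i≥j ⇒ return 7. a=5 5 6 6 7 5 5 5 7 7 7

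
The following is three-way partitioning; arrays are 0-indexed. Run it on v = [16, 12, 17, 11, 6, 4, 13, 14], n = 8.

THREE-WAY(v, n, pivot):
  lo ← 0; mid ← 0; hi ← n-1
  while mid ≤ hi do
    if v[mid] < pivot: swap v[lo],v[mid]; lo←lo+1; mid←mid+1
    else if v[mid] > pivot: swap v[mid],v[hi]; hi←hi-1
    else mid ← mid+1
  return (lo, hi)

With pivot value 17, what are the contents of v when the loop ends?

pivot = 17; lo=0, mid=0, hi=7
v[mid]=16<17: swap v[0],v[0]; lo=1,mid=1 → [16, 12, 17, 11, 6, 4, 13, 14]
v[mid]=12<17: swap v[1],v[1]; lo=2,mid=2 → [16, 12, 17, 11, 6, 4, 13, 14]
v[mid]=17=17: mid=3
v[mid]=11<17: swap v[2],v[3]; lo=3,mid=4 → [16, 12, 11, 17, 6, 4, 13, 14]
v[mid]=6<17: swap v[3],v[4]; lo=4,mid=5 → [16, 12, 11, 6, 17, 4, 13, 14]
v[mid]=4<17: swap v[4],v[5]; lo=5,mid=6 → [16, 12, 11, 6, 4, 17, 13, 14]
v[mid]=13<17: swap v[5],v[6]; lo=6,mid=7 → [16, 12, 11, 6, 4, 13, 17, 14]
v[mid]=14<17: swap v[6],v[7]; lo=7,mid=8 → [16, 12, 11, 6, 4, 13, 14, 17]
end: lo=7, hi=7; v = [16, 12, 11, 6, 4, 13, 14, 17]

[16, 12, 11, 6, 4, 13, 14, 17]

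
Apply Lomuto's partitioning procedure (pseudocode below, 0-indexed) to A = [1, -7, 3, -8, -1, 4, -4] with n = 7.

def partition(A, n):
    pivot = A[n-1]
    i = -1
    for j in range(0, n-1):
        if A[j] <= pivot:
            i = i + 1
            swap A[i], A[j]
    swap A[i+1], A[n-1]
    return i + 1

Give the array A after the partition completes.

pivot=-4, i=-1
j=0: 1>-4, skip
j=1: -7≤-4, i=0, swap(0,1) ⇒ [-7, 1, 3, -8, -1, 4, -4]
j=2: 3>-4, skip
j=3: -8≤-4, i=1, swap(1,3) ⇒ [-7, -8, 3, 1, -1, 4, -4]
j=4: -1>-4, skip
j=5: 4>-4, skip
swap(2,6) ⇒ [-7, -8, -4, 1, -1, 4, 3]; return 2

[-7, -8, -4, 1, -1, 4, 3]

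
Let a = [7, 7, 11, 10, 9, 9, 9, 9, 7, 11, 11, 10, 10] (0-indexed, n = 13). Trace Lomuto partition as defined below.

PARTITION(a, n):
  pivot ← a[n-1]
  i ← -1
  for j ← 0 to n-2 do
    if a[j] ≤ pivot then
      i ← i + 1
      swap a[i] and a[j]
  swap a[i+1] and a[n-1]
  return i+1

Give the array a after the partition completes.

pivot=10, i=-1
j=0: 7≤10, i=0, swap(0,0) ⇒ [7, 7, 11, 10, 9, 9, 9, 9, 7, 11, 11, 10, 10]
j=1: 7≤10, i=1, swap(1,1) ⇒ [7, 7, 11, 10, 9, 9, 9, 9, 7, 11, 11, 10, 10]
j=2: 11>10, skip
j=3: 10≤10, i=2, swap(2,3) ⇒ [7, 7, 10, 11, 9, 9, 9, 9, 7, 11, 11, 10, 10]
j=4: 9≤10, i=3, swap(3,4) ⇒ [7, 7, 10, 9, 11, 9, 9, 9, 7, 11, 11, 10, 10]
j=5: 9≤10, i=4, swap(4,5) ⇒ [7, 7, 10, 9, 9, 11, 9, 9, 7, 11, 11, 10, 10]
j=6: 9≤10, i=5, swap(5,6) ⇒ [7, 7, 10, 9, 9, 9, 11, 9, 7, 11, 11, 10, 10]
j=7: 9≤10, i=6, swap(6,7) ⇒ [7, 7, 10, 9, 9, 9, 9, 11, 7, 11, 11, 10, 10]
j=8: 7≤10, i=7, swap(7,8) ⇒ [7, 7, 10, 9, 9, 9, 9, 7, 11, 11, 11, 10, 10]
j=9: 11>10, skip
j=10: 11>10, skip
j=11: 10≤10, i=8, swap(8,11) ⇒ [7, 7, 10, 9, 9, 9, 9, 7, 10, 11, 11, 11, 10]
swap(9,12) ⇒ [7, 7, 10, 9, 9, 9, 9, 7, 10, 10, 11, 11, 11]; return 9

[7, 7, 10, 9, 9, 9, 9, 7, 10, 10, 11, 11, 11]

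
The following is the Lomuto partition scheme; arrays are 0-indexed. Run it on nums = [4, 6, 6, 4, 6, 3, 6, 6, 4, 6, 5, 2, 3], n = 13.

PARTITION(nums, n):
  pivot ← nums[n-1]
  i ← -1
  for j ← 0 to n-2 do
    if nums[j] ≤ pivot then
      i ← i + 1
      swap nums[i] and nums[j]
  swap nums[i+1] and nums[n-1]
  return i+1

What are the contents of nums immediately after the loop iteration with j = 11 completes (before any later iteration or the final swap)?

[3, 2, 6, 4, 6, 4, 6, 6, 4, 6, 5, 6, 3]

pivot = nums[12] = 3; i = -1
j=0: nums[0]=4 > 3 → no swap
j=1: nums[1]=6 > 3 → no swap
j=2: nums[2]=6 > 3 → no swap
j=3: nums[3]=4 > 3 → no swap
j=4: nums[4]=6 > 3 → no swap
j=5: nums[5]=3 ≤ 3 → i=0, swap nums[0],nums[5] → [3, 6, 6, 4, 6, 4, 6, 6, 4, 6, 5, 2, 3]
j=6: nums[6]=6 > 3 → no swap
j=7: nums[7]=6 > 3 → no swap
j=8: nums[8]=4 > 3 → no swap
j=9: nums[9]=6 > 3 → no swap
j=10: nums[10]=5 > 3 → no swap
j=11: nums[11]=2 ≤ 3 → i=1, swap nums[1],nums[11] → [3, 2, 6, 4, 6, 4, 6, 6, 4, 6, 5, 6, 3]
(after j=11) nums = [3, 2, 6, 4, 6, 4, 6, 6, 4, 6, 5, 6, 3]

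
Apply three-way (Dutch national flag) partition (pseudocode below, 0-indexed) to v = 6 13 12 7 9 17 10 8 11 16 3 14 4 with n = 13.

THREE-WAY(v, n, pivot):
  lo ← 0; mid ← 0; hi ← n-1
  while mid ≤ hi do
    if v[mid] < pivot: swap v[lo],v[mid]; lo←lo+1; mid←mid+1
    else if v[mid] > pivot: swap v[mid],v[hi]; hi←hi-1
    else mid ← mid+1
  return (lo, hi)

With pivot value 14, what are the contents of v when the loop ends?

6 13 12 7 9 4 10 8 11 3 14 16 17

lo=0 mid=0 hi=12
6<14: swap(0,0), lo=1 mid=1 ⇒ 6 13 12 7 9 17 10 8 11 16 3 14 4
13<14: swap(1,1), lo=2 mid=2 ⇒ 6 13 12 7 9 17 10 8 11 16 3 14 4
12<14: swap(2,2), lo=3 mid=3 ⇒ 6 13 12 7 9 17 10 8 11 16 3 14 4
7<14: swap(3,3), lo=4 mid=4 ⇒ 6 13 12 7 9 17 10 8 11 16 3 14 4
9<14: swap(4,4), lo=5 mid=5 ⇒ 6 13 12 7 9 17 10 8 11 16 3 14 4
17>14: swap(5,12), hi=11 ⇒ 6 13 12 7 9 4 10 8 11 16 3 14 17
4<14: swap(5,5), lo=6 mid=6 ⇒ 6 13 12 7 9 4 10 8 11 16 3 14 17
10<14: swap(6,6), lo=7 mid=7 ⇒ 6 13 12 7 9 4 10 8 11 16 3 14 17
8<14: swap(7,7), lo=8 mid=8 ⇒ 6 13 12 7 9 4 10 8 11 16 3 14 17
11<14: swap(8,8), lo=9 mid=9 ⇒ 6 13 12 7 9 4 10 8 11 16 3 14 17
16>14: swap(9,11), hi=10 ⇒ 6 13 12 7 9 4 10 8 11 14 3 16 17
14=14: mid=10
3<14: swap(9,10), lo=10 mid=11 ⇒ 6 13 12 7 9 4 10 8 11 3 14 16 17
done. lo=10 hi=10; v=6 13 12 7 9 4 10 8 11 3 14 16 17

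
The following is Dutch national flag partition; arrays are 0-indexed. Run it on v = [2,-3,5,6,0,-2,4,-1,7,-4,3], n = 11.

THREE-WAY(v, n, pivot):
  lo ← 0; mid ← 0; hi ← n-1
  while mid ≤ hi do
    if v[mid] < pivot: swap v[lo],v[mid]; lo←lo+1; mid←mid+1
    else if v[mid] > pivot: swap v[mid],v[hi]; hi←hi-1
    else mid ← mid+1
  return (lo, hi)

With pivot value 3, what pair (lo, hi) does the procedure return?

(6, 6)

pivot = 3; lo=0, mid=0, hi=10
v[mid]=2<3: swap v[0],v[0]; lo=1,mid=1 → [2,-3,5,6,0,-2,4,-1,7,-4,3]
v[mid]=-3<3: swap v[1],v[1]; lo=2,mid=2 → [2,-3,5,6,0,-2,4,-1,7,-4,3]
v[mid]=5>3: swap v[2],v[10]; hi=9 → [2,-3,3,6,0,-2,4,-1,7,-4,5]
v[mid]=3=3: mid=3
v[mid]=6>3: swap v[3],v[9]; hi=8 → [2,-3,3,-4,0,-2,4,-1,7,6,5]
v[mid]=-4<3: swap v[2],v[3]; lo=3,mid=4 → [2,-3,-4,3,0,-2,4,-1,7,6,5]
v[mid]=0<3: swap v[3],v[4]; lo=4,mid=5 → [2,-3,-4,0,3,-2,4,-1,7,6,5]
v[mid]=-2<3: swap v[4],v[5]; lo=5,mid=6 → [2,-3,-4,0,-2,3,4,-1,7,6,5]
v[mid]=4>3: swap v[6],v[8]; hi=7 → [2,-3,-4,0,-2,3,7,-1,4,6,5]
v[mid]=7>3: swap v[6],v[7]; hi=6 → [2,-3,-4,0,-2,3,-1,7,4,6,5]
v[mid]=-1<3: swap v[5],v[6]; lo=6,mid=7 → [2,-3,-4,0,-2,-1,3,7,4,6,5]
end: lo=6, hi=6; v = [2,-3,-4,0,-2,-1,3,7,4,6,5]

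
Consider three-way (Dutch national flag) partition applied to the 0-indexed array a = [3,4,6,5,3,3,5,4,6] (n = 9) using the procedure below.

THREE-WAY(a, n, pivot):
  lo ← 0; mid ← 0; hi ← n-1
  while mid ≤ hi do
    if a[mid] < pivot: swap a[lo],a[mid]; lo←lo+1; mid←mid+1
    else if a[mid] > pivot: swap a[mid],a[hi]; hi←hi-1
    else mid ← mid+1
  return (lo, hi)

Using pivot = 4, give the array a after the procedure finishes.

[3,3,3,4,4,5,5,6,6]

pivot = 4; lo=0, mid=0, hi=8
a[mid]=3<4: swap a[0],a[0]; lo=1,mid=1 → [3,4,6,5,3,3,5,4,6]
a[mid]=4=4: mid=2
a[mid]=6>4: swap a[2],a[8]; hi=7 → [3,4,6,5,3,3,5,4,6]
a[mid]=6>4: swap a[2],a[7]; hi=6 → [3,4,4,5,3,3,5,6,6]
a[mid]=4=4: mid=3
a[mid]=5>4: swap a[3],a[6]; hi=5 → [3,4,4,5,3,3,5,6,6]
a[mid]=5>4: swap a[3],a[5]; hi=4 → [3,4,4,3,3,5,5,6,6]
a[mid]=3<4: swap a[1],a[3]; lo=2,mid=4 → [3,3,4,4,3,5,5,6,6]
a[mid]=3<4: swap a[2],a[4]; lo=3,mid=5 → [3,3,3,4,4,5,5,6,6]
end: lo=3, hi=4; a = [3,3,3,4,4,5,5,6,6]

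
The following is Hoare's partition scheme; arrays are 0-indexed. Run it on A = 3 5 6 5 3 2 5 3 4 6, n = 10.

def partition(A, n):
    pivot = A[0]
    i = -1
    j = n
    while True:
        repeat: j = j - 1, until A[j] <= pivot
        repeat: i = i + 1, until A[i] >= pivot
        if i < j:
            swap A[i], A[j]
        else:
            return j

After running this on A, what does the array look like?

3 2 3 5 6 5 5 3 4 6

pivot = A[0] = 3; i = -1, j = 10
j→7 (A[7]=3≤3), i→0 (A[0]=3≥3); i<j, swap → 3 5 6 5 3 2 5 3 4 6
j→5 (A[5]=2≤3), i→1 (A[1]=5≥3); i<j, swap → 3 2 6 5 3 5 5 3 4 6
j→4 (A[4]=3≤3), i→2 (A[2]=6≥3); i<j, swap → 3 2 3 5 6 5 5 3 4 6
j→2, i→3; i≥j, return j=2. A = 3 2 3 5 6 5 5 3 4 6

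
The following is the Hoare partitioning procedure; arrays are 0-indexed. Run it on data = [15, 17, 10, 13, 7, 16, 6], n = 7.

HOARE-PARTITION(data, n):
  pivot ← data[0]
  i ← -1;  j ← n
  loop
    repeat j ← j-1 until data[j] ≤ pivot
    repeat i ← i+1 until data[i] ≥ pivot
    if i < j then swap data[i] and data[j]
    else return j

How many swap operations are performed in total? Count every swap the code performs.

2

pivot = data[0] = 15; i = -1, j = 7
j→6 (data[6]=6≤15), i→0 (data[0]=15≥15); i<j, swap → [6, 17, 10, 13, 7, 16, 15]
j→4 (data[4]=7≤15), i→1 (data[1]=17≥15); i<j, swap → [6, 7, 10, 13, 17, 16, 15]
j→3, i→4; i≥j, return j=3. data = [6, 7, 10, 13, 17, 16, 15]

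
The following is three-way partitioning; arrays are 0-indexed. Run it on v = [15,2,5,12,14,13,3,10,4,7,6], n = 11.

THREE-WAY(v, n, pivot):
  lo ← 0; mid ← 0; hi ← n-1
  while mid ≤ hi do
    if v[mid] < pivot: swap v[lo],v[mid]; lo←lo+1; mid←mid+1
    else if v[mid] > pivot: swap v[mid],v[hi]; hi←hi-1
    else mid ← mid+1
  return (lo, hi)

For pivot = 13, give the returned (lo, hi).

lo=0 mid=0 hi=10
15>13: swap(0,10), hi=9 ⇒ [6,2,5,12,14,13,3,10,4,7,15]
6<13: swap(0,0), lo=1 mid=1 ⇒ [6,2,5,12,14,13,3,10,4,7,15]
2<13: swap(1,1), lo=2 mid=2 ⇒ [6,2,5,12,14,13,3,10,4,7,15]
5<13: swap(2,2), lo=3 mid=3 ⇒ [6,2,5,12,14,13,3,10,4,7,15]
12<13: swap(3,3), lo=4 mid=4 ⇒ [6,2,5,12,14,13,3,10,4,7,15]
14>13: swap(4,9), hi=8 ⇒ [6,2,5,12,7,13,3,10,4,14,15]
7<13: swap(4,4), lo=5 mid=5 ⇒ [6,2,5,12,7,13,3,10,4,14,15]
13=13: mid=6
3<13: swap(5,6), lo=6 mid=7 ⇒ [6,2,5,12,7,3,13,10,4,14,15]
10<13: swap(6,7), lo=7 mid=8 ⇒ [6,2,5,12,7,3,10,13,4,14,15]
4<13: swap(7,8), lo=8 mid=9 ⇒ [6,2,5,12,7,3,10,4,13,14,15]
done. lo=8 hi=8; v=[6,2,5,12,7,3,10,4,13,14,15]

(8, 8)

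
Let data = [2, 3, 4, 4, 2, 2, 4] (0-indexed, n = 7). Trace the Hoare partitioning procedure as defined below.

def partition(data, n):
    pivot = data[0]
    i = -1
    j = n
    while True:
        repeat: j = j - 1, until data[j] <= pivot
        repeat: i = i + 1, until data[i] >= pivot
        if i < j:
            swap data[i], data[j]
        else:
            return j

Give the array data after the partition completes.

[2, 2, 4, 4, 3, 2, 4]

pivot=2
j stops at 5 (2), i stops at 0 (2); swap ⇒ [2, 3, 4, 4, 2, 2, 4]
j stops at 4 (2), i stops at 1 (3); swap ⇒ [2, 2, 4, 4, 3, 2, 4]
j stops at 1, i stops at 2; i≥j ⇒ return 1. data=[2, 2, 4, 4, 3, 2, 4]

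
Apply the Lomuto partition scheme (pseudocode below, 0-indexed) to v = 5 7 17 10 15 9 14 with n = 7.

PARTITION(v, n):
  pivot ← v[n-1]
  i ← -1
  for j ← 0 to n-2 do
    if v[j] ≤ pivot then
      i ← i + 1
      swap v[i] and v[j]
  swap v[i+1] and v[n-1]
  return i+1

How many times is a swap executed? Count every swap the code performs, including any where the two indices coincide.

5

pivot = v[6] = 14; i = -1
j=0: v[0]=5 ≤ 14 → i=0, swap v[0],v[0] (no change) → 5 7 17 10 15 9 14
j=1: v[1]=7 ≤ 14 → i=1, swap v[1],v[1] (no change) → 5 7 17 10 15 9 14
j=2: v[2]=17 > 14 → no swap
j=3: v[3]=10 ≤ 14 → i=2, swap v[2],v[3] → 5 7 10 17 15 9 14
j=4: v[4]=15 > 14 → no swap
j=5: v[5]=9 ≤ 14 → i=3, swap v[3],v[5] → 5 7 10 9 15 17 14
final swap v[4],v[6] → 5 7 10 9 14 17 15; return 4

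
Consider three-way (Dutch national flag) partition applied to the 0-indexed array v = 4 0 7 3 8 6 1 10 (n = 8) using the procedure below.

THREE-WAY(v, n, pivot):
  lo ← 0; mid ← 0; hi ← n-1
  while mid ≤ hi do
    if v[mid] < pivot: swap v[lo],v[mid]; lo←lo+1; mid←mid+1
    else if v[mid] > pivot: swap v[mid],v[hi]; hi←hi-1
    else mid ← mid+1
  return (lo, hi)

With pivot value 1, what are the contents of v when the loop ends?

0 1 3 8 6 7 10 4

lo=0 mid=0 hi=7
4>1: swap(0,7), hi=6 ⇒ 10 0 7 3 8 6 1 4
10>1: swap(0,6), hi=5 ⇒ 1 0 7 3 8 6 10 4
1=1: mid=1
0<1: swap(0,1), lo=1 mid=2 ⇒ 0 1 7 3 8 6 10 4
7>1: swap(2,5), hi=4 ⇒ 0 1 6 3 8 7 10 4
6>1: swap(2,4), hi=3 ⇒ 0 1 8 3 6 7 10 4
8>1: swap(2,3), hi=2 ⇒ 0 1 3 8 6 7 10 4
3>1: swap(2,2), hi=1 ⇒ 0 1 3 8 6 7 10 4
done. lo=1 hi=1; v=0 1 3 8 6 7 10 4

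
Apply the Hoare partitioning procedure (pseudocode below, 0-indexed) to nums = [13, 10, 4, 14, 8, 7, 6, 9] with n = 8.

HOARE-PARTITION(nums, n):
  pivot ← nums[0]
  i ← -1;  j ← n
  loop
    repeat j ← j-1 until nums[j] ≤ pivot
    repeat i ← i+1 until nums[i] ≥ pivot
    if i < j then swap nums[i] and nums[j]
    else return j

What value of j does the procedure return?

pivot = nums[0] = 13; i = -1, j = 8
j→7 (nums[7]=9≤13), i→0 (nums[0]=13≥13); i<j, swap → [9, 10, 4, 14, 8, 7, 6, 13]
j→6 (nums[6]=6≤13), i→3 (nums[3]=14≥13); i<j, swap → [9, 10, 4, 6, 8, 7, 14, 13]
j→5, i→6; i≥j, return j=5. nums = [9, 10, 4, 6, 8, 7, 14, 13]

5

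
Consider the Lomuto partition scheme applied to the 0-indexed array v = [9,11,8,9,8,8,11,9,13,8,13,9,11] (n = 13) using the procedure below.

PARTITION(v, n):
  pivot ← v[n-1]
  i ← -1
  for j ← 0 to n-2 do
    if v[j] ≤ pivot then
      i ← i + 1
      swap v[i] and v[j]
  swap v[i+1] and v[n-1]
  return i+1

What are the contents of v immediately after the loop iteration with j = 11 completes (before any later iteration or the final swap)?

[9,11,8,9,8,8,11,9,8,9,13,13,11]

pivot=11, i=-1
j=0: 9≤11, i=0, swap(0,0) ⇒ [9,11,8,9,8,8,11,9,13,8,13,9,11]
j=1: 11≤11, i=1, swap(1,1) ⇒ [9,11,8,9,8,8,11,9,13,8,13,9,11]
j=2: 8≤11, i=2, swap(2,2) ⇒ [9,11,8,9,8,8,11,9,13,8,13,9,11]
j=3: 9≤11, i=3, swap(3,3) ⇒ [9,11,8,9,8,8,11,9,13,8,13,9,11]
j=4: 8≤11, i=4, swap(4,4) ⇒ [9,11,8,9,8,8,11,9,13,8,13,9,11]
j=5: 8≤11, i=5, swap(5,5) ⇒ [9,11,8,9,8,8,11,9,13,8,13,9,11]
j=6: 11≤11, i=6, swap(6,6) ⇒ [9,11,8,9,8,8,11,9,13,8,13,9,11]
j=7: 9≤11, i=7, swap(7,7) ⇒ [9,11,8,9,8,8,11,9,13,8,13,9,11]
j=8: 13>11, skip
j=9: 8≤11, i=8, swap(8,9) ⇒ [9,11,8,9,8,8,11,9,8,13,13,9,11]
j=10: 13>11, skip
j=11: 9≤11, i=9, swap(9,11) ⇒ [9,11,8,9,8,8,11,9,8,9,13,13,11]
(after j=11) v = [9,11,8,9,8,8,11,9,8,9,13,13,11]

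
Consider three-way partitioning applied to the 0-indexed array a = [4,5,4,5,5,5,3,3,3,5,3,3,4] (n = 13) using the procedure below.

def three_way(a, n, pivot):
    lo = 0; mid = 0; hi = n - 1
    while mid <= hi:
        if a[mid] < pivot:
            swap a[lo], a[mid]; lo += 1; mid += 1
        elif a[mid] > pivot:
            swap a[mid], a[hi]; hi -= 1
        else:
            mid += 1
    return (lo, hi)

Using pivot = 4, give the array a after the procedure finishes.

lo=0 mid=0 hi=12
4=4: mid=1
5>4: swap(1,12), hi=11 ⇒ [4,4,4,5,5,5,3,3,3,5,3,3,5]
4=4: mid=2
4=4: mid=3
5>4: swap(3,11), hi=10 ⇒ [4,4,4,3,5,5,3,3,3,5,3,5,5]
3<4: swap(0,3), lo=1 mid=4 ⇒ [3,4,4,4,5,5,3,3,3,5,3,5,5]
5>4: swap(4,10), hi=9 ⇒ [3,4,4,4,3,5,3,3,3,5,5,5,5]
3<4: swap(1,4), lo=2 mid=5 ⇒ [3,3,4,4,4,5,3,3,3,5,5,5,5]
5>4: swap(5,9), hi=8 ⇒ [3,3,4,4,4,5,3,3,3,5,5,5,5]
5>4: swap(5,8), hi=7 ⇒ [3,3,4,4,4,3,3,3,5,5,5,5,5]
3<4: swap(2,5), lo=3 mid=6 ⇒ [3,3,3,4,4,4,3,3,5,5,5,5,5]
3<4: swap(3,6), lo=4 mid=7 ⇒ [3,3,3,3,4,4,4,3,5,5,5,5,5]
3<4: swap(4,7), lo=5 mid=8 ⇒ [3,3,3,3,3,4,4,4,5,5,5,5,5]
done. lo=5 hi=7; a=[3,3,3,3,3,4,4,4,5,5,5,5,5]

[3,3,3,3,3,4,4,4,5,5,5,5,5]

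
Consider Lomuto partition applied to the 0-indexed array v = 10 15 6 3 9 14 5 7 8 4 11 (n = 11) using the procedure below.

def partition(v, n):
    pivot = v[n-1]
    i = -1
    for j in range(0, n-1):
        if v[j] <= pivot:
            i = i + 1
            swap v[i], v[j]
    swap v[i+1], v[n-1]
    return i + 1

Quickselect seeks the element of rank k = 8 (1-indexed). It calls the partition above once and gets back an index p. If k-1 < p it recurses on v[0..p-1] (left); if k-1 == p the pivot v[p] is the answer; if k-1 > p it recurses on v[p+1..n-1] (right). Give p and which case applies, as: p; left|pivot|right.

8; left

pivot=11, i=-1
j=0: 10≤11, i=0, swap(0,0) ⇒ 10 15 6 3 9 14 5 7 8 4 11
j=1: 15>11, skip
j=2: 6≤11, i=1, swap(1,2) ⇒ 10 6 15 3 9 14 5 7 8 4 11
j=3: 3≤11, i=2, swap(2,3) ⇒ 10 6 3 15 9 14 5 7 8 4 11
j=4: 9≤11, i=3, swap(3,4) ⇒ 10 6 3 9 15 14 5 7 8 4 11
j=5: 14>11, skip
j=6: 5≤11, i=4, swap(4,6) ⇒ 10 6 3 9 5 14 15 7 8 4 11
j=7: 7≤11, i=5, swap(5,7) ⇒ 10 6 3 9 5 7 15 14 8 4 11
j=8: 8≤11, i=6, swap(6,8) ⇒ 10 6 3 9 5 7 8 14 15 4 11
j=9: 4≤11, i=7, swap(7,9) ⇒ 10 6 3 9 5 7 8 4 15 14 11
swap(8,10) ⇒ 10 6 3 9 5 7 8 4 11 14 15; return 8
p = 8; k-1 = 7 < 8 ⇒ left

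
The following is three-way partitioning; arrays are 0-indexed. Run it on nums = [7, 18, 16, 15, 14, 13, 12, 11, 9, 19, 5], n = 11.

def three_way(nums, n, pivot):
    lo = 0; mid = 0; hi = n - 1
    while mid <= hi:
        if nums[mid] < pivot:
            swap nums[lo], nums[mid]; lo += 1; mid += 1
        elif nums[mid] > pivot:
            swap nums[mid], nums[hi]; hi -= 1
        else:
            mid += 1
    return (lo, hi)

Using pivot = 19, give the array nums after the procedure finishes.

lo=0 mid=0 hi=10
7<19: swap(0,0), lo=1 mid=1 ⇒ [7, 18, 16, 15, 14, 13, 12, 11, 9, 19, 5]
18<19: swap(1,1), lo=2 mid=2 ⇒ [7, 18, 16, 15, 14, 13, 12, 11, 9, 19, 5]
16<19: swap(2,2), lo=3 mid=3 ⇒ [7, 18, 16, 15, 14, 13, 12, 11, 9, 19, 5]
15<19: swap(3,3), lo=4 mid=4 ⇒ [7, 18, 16, 15, 14, 13, 12, 11, 9, 19, 5]
14<19: swap(4,4), lo=5 mid=5 ⇒ [7, 18, 16, 15, 14, 13, 12, 11, 9, 19, 5]
13<19: swap(5,5), lo=6 mid=6 ⇒ [7, 18, 16, 15, 14, 13, 12, 11, 9, 19, 5]
12<19: swap(6,6), lo=7 mid=7 ⇒ [7, 18, 16, 15, 14, 13, 12, 11, 9, 19, 5]
11<19: swap(7,7), lo=8 mid=8 ⇒ [7, 18, 16, 15, 14, 13, 12, 11, 9, 19, 5]
9<19: swap(8,8), lo=9 mid=9 ⇒ [7, 18, 16, 15, 14, 13, 12, 11, 9, 19, 5]
19=19: mid=10
5<19: swap(9,10), lo=10 mid=11 ⇒ [7, 18, 16, 15, 14, 13, 12, 11, 9, 5, 19]
done. lo=10 hi=10; nums=[7, 18, 16, 15, 14, 13, 12, 11, 9, 5, 19]

[7, 18, 16, 15, 14, 13, 12, 11, 9, 5, 19]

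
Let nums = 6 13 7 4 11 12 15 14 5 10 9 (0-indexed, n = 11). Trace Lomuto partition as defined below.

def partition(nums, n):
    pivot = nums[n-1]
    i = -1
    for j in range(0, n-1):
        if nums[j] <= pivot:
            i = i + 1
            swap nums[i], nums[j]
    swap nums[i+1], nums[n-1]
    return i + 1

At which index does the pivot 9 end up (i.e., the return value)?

pivot = nums[10] = 9; i = -1
j=0: nums[0]=6 ≤ 9 → i=0, swap nums[0],nums[0] (no change) → 6 13 7 4 11 12 15 14 5 10 9
j=1: nums[1]=13 > 9 → no swap
j=2: nums[2]=7 ≤ 9 → i=1, swap nums[1],nums[2] → 6 7 13 4 11 12 15 14 5 10 9
j=3: nums[3]=4 ≤ 9 → i=2, swap nums[2],nums[3] → 6 7 4 13 11 12 15 14 5 10 9
j=4: nums[4]=11 > 9 → no swap
j=5: nums[5]=12 > 9 → no swap
j=6: nums[6]=15 > 9 → no swap
j=7: nums[7]=14 > 9 → no swap
j=8: nums[8]=5 ≤ 9 → i=3, swap nums[3],nums[8] → 6 7 4 5 11 12 15 14 13 10 9
j=9: nums[9]=10 > 9 → no swap
final swap nums[4],nums[10] → 6 7 4 5 9 12 15 14 13 10 11; return 4

4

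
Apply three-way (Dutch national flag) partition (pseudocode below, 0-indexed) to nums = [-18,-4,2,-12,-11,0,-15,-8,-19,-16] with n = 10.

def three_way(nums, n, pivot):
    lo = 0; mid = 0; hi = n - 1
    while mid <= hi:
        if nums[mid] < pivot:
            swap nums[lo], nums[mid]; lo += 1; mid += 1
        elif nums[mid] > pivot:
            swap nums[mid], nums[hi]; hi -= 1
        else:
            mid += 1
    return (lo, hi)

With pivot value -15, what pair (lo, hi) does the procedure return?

(3, 3)

lo=0 mid=0 hi=9
-18<-15: swap(0,0), lo=1 mid=1 ⇒ [-18,-4,2,-12,-11,0,-15,-8,-19,-16]
-4>-15: swap(1,9), hi=8 ⇒ [-18,-16,2,-12,-11,0,-15,-8,-19,-4]
-16<-15: swap(1,1), lo=2 mid=2 ⇒ [-18,-16,2,-12,-11,0,-15,-8,-19,-4]
2>-15: swap(2,8), hi=7 ⇒ [-18,-16,-19,-12,-11,0,-15,-8,2,-4]
-19<-15: swap(2,2), lo=3 mid=3 ⇒ [-18,-16,-19,-12,-11,0,-15,-8,2,-4]
-12>-15: swap(3,7), hi=6 ⇒ [-18,-16,-19,-8,-11,0,-15,-12,2,-4]
-8>-15: swap(3,6), hi=5 ⇒ [-18,-16,-19,-15,-11,0,-8,-12,2,-4]
-15=-15: mid=4
-11>-15: swap(4,5), hi=4 ⇒ [-18,-16,-19,-15,0,-11,-8,-12,2,-4]
0>-15: swap(4,4), hi=3 ⇒ [-18,-16,-19,-15,0,-11,-8,-12,2,-4]
done. lo=3 hi=3; nums=[-18,-16,-19,-15,0,-11,-8,-12,2,-4]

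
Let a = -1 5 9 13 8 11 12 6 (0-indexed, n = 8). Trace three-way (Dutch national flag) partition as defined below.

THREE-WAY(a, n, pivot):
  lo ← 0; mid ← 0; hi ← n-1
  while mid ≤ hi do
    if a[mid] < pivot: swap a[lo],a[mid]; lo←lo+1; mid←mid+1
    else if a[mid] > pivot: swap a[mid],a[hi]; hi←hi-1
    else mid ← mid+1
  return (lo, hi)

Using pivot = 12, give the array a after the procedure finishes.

-1 5 9 6 8 11 12 13

pivot = 12; lo=0, mid=0, hi=7
a[mid]=-1<12: swap a[0],a[0]; lo=1,mid=1 → -1 5 9 13 8 11 12 6
a[mid]=5<12: swap a[1],a[1]; lo=2,mid=2 → -1 5 9 13 8 11 12 6
a[mid]=9<12: swap a[2],a[2]; lo=3,mid=3 → -1 5 9 13 8 11 12 6
a[mid]=13>12: swap a[3],a[7]; hi=6 → -1 5 9 6 8 11 12 13
a[mid]=6<12: swap a[3],a[3]; lo=4,mid=4 → -1 5 9 6 8 11 12 13
a[mid]=8<12: swap a[4],a[4]; lo=5,mid=5 → -1 5 9 6 8 11 12 13
a[mid]=11<12: swap a[5],a[5]; lo=6,mid=6 → -1 5 9 6 8 11 12 13
a[mid]=12=12: mid=7
end: lo=6, hi=6; a = -1 5 9 6 8 11 12 13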